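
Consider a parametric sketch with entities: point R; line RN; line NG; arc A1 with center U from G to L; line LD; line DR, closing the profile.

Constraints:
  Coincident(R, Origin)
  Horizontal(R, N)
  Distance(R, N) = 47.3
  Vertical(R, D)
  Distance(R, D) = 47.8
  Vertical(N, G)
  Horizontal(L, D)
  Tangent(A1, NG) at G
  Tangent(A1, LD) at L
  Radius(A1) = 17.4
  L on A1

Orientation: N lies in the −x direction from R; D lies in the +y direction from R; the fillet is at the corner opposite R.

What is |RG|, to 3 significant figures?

56.2

The virtual corner opposite R is at (-47.3, 47.8). A1 meets NG tangentially, so UG is at right angles to NG and A1 meets LD tangentially, so UL is at right angles to LD, with radius 17.4, so the center U sits 17.4 in from both sides at U = (-29.9, 30.4). That places the tangent points at G = (-47.3, 30.4) on NG and L = (-29.9, 47.8) on LD. Then |RG| = |G − R| = 56.2.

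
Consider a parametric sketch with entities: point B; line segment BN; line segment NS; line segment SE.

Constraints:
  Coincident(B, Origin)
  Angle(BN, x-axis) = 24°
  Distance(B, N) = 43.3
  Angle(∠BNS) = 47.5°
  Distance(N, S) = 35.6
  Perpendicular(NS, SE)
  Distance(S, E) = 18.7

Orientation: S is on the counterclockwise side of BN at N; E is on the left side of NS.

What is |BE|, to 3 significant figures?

14.7

B is at the origin; BN runs at 24.0° with length 43.3, so N = 43.3·(cos 24.0°, sin 24.0°) = (39.6, 17.6). ∠BNS = 47.5°, so NS runs at 24.0° + (180° − 47.5°) = 156° from the x-axis; with |NS| = 35.6, S = N + 35.6·(cos 156°, sin 156°) = (6.91, 31.8). The perpendicularity gives SE at right angles to NS; with |SE| = 18.7 on the left of NS, E = S + 18.7·(-0.399, -0.917) = (-0.547, 14.7). Then |BE| = |E − B| = 14.7.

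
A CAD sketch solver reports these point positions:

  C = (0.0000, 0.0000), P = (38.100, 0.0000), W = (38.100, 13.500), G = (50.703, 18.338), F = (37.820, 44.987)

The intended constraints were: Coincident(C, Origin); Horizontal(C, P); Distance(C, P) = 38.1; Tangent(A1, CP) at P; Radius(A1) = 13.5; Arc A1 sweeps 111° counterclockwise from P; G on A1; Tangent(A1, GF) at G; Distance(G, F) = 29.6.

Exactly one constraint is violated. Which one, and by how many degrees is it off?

Tangent(A1, GF) at G — off by 4.80°.

C = (0.00, 0.00) ✓; C.y = 0.00, P.y = 0.00 ✓; |CP| = 38.10 ✓; ∠(WP, PC) = 90.00° ✓; |WP| = 13.50 ✓; bearing(W→G) − bearing(W→P) = 111.0° ✓; |WG| = 13.50 ✓; ∠(WG, GF) = 85.20° ✗; |GF| = 29.60 ✓.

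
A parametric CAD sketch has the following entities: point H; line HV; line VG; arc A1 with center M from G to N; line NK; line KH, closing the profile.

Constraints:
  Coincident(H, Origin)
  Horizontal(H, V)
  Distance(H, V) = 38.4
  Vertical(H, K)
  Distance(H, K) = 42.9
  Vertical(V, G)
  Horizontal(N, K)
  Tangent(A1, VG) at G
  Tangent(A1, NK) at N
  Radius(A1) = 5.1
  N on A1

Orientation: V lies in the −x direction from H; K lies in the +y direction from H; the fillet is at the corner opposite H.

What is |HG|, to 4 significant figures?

53.88

The virtual corner opposite H is at (-38.40, 42.90). Since A1 is tangent to VG there, MG ⟂ VG and the tangent condition forces MN to be normal to NK, with radius 5.1, so the center M sits 5.1 in from both sides at M = (-33.30, 37.80). That places the tangent points at G = (-38.40, 37.80) on VG and N = (-33.30, 42.90) on NK. Then |HG| = |G − H| = 53.88.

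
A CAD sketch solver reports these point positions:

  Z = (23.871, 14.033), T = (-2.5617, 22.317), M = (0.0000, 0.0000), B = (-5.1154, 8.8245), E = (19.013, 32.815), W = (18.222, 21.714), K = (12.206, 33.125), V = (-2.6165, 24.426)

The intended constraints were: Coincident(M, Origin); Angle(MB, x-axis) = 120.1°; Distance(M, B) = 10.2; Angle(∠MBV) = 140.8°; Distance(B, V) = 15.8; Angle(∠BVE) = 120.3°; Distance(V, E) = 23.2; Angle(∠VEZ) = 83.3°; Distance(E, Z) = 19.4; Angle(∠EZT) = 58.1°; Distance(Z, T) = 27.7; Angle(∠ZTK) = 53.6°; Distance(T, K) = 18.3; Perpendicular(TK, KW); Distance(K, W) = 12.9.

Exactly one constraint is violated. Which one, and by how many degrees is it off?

Perpendicular(TK, KW) — off by 8.40°.

M = (0.00, 0.00) ✓; MB at 120.1° ✓; |MB| = 10.20 ✓; ∠MBV = 140.8° ✓; |BV| = 15.80 ✓; ∠BVE = 120.3° ✓; |VE| = 23.20 ✓; ∠VEZ = 83.30° ✓; |EZ| = 19.40 ✓; ∠EZT = 58.10° ✓; |ZT| = 27.70 ✓; ∠ZTK = 53.60° ✓; |TK| = 18.30 ✓; ∠(TK, KW) = 98.40° ✗; |KW| = 12.90 ✓.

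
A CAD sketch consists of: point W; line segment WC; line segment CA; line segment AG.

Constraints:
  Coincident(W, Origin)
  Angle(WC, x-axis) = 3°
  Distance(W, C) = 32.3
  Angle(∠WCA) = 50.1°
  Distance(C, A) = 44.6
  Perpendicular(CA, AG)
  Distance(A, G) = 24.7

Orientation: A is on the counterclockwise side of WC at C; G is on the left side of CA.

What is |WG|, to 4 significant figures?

23.88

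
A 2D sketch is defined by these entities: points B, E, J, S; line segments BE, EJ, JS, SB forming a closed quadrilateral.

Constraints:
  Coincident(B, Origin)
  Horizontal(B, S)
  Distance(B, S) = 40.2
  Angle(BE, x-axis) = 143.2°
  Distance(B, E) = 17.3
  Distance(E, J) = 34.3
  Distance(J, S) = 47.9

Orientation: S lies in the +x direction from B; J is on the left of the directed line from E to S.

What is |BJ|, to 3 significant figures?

37.2

Checks: |EJ| = 34.30 ✓; |JS| = 47.90 ✓.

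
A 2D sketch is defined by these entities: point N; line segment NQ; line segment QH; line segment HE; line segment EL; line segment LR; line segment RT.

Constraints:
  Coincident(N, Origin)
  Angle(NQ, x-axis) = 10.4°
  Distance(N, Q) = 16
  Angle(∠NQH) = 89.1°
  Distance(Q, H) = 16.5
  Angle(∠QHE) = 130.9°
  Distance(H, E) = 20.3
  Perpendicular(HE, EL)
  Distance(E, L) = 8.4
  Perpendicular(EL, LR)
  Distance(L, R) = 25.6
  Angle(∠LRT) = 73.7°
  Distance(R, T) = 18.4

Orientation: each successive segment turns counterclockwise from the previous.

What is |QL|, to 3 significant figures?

31.4

∠QHE = 130.9° gives HE at 150° from the x-axis; with |HE| = 20.3, E = (-5.15, 29.1). HE ⟂ EL, so EL runs at -120°; with |EL| = 8.4, L = (-9.30, 21.8). Then |QL| = |L − Q| = 31.4.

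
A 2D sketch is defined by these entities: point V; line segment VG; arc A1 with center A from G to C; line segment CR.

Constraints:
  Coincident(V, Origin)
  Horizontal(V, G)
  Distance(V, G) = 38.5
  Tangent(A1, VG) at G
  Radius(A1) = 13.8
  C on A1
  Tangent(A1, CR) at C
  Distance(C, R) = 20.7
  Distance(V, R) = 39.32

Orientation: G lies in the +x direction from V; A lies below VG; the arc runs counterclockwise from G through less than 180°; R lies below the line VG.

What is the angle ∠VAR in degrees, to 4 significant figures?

68.51°

Checks: V = (0.00, 0.00) ✓; |AG| = 13.80 ✓; |AC| = 13.80 ✓; ∠(AC, CR) = 90.00° ✓; |CR| = 20.70 ✓; |VR| = 39.32 ✓.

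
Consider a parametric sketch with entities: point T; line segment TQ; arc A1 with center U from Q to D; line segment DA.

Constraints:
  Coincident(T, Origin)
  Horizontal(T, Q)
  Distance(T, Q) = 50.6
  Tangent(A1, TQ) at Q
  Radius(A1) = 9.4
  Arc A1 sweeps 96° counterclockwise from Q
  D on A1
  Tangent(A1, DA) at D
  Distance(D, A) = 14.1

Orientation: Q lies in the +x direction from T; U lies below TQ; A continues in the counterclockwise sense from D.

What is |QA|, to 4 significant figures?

25.64

T is at the origin; TQ is horizontal with |TQ| = 50.6 and Q on the +x side, so Q = (50.60, 0.000). A1 meets TQ tangentially, so UQ is at right angles to TQ, so U = Q + (0, -9.4) = (50.60, -9.400). On A1, Q sits at bearing 90° from U; a 96° counterclockwise sweep puts D at bearing 186°, so D = U + 9.4·(cos 186°, sin 186°) = (41.25, -10.38). Tangency of A1 to DA means the radius UD is perpendicular to DA, so DA runs along (−sin 186°, cos 186°); with |DA| = 14.1, A = (42.73, -24.41). Then |QA| = |A − Q| = 25.64.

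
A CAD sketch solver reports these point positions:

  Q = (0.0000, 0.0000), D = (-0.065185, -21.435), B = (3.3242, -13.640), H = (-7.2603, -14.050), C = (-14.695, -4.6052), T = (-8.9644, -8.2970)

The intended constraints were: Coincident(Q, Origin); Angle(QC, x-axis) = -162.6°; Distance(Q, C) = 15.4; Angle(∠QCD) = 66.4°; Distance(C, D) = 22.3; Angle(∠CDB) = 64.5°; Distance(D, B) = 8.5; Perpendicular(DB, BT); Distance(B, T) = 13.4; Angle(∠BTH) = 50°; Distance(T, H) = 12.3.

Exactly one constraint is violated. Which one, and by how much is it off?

Distance(T, H) = 12.3 — off by 6.30.

Q = (0.00, 0.00) ✓; QC at -162.6° ✓; |QC| = 15.40 ✓; ∠QCD = 66.40° ✓; |CD| = 22.30 ✓; ∠CDB = 64.50° ✓; |DB| = 8.500 ✓; ∠(DB, BT) = 90.00° ✓; |BT| = 13.40 ✓; ∠BTH = 50.00° ✓; |TH| = 6.000 ✗.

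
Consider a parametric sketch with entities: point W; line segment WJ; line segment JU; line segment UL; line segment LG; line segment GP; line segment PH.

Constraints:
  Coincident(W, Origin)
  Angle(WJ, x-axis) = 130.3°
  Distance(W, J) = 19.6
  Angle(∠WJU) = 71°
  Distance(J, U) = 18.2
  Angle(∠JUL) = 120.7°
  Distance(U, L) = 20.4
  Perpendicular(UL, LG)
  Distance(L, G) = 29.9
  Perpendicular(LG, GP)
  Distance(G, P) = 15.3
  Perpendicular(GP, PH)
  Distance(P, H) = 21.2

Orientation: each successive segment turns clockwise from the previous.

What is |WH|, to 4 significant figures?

11.93

LG ⟂ GP, so GP runs at 142.0°; with |GP| = 15.3, P = (-10.11, -5.142). GP ⟂ PH, so PH runs at 52.00°; with |PH| = 21.2, H = (2.942, 11.56). Then |WH| = |H − W| = 11.93.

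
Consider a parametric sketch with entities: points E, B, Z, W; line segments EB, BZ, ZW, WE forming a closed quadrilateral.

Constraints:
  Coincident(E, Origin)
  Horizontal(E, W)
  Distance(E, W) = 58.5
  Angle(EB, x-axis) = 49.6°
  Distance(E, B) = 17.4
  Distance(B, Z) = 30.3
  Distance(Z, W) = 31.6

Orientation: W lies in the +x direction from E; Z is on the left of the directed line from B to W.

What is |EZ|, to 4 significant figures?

46.50

E is at the origin; E and W share the same y with |EW| = 58.5 and W in +x, so W = (58.5, 0). EB runs at 49.6° with |EB| = 17.4, so B = (11.28, 13.25). Z is determined by |BZ| = 30.3 and |ZW| = 31.6 together: it lies at the intersection of circle(B, 30.3) and circle(W, 31.6). With |BW| = 49.05, the foot of the radical line on BW is 23.70 from B and the perpendicular offset is √(30.3² − 23.70²) = 18.87. Taking the left-of-BW solution: Z = (39.20, 25.02).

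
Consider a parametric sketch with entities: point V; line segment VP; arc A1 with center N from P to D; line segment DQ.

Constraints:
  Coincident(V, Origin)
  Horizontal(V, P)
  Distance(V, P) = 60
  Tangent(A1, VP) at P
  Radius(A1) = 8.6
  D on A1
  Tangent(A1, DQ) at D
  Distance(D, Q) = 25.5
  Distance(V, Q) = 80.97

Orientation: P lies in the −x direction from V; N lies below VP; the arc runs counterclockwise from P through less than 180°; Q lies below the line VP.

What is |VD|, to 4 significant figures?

68.62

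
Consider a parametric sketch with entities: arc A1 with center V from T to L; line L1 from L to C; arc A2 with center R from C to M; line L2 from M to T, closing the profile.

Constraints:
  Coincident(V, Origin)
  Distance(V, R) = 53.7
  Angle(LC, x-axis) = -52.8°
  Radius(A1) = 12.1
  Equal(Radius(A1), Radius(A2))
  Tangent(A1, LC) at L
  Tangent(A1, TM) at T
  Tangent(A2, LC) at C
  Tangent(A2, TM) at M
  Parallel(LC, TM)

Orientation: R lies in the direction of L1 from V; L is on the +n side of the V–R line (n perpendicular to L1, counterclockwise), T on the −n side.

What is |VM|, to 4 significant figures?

55.05

The slot axis is L1's direction at -52.8°, so u = (cos -52.8°, sin -52.8°) = (0.6046, -0.7965) and n = (−sin -52.8°, cos -52.8°) = (0.7965, 0.6046). V is at the origin and R lies 53.7 along u from V, so R = 53.7·u = (32.47, -42.77). Tangency of A1 to both parallel lines with radius 12.1 puts L and T at V ± 12.1·n: L = (9.638, 7.316), T = (-9.638, -7.316). Equal radii place C and M the same way about R: C = R + 12.1·n = (42.10, -35.46), M = R − 12.1·n = (22.83, -50.09). Then |VM| = |M − V| = 55.05.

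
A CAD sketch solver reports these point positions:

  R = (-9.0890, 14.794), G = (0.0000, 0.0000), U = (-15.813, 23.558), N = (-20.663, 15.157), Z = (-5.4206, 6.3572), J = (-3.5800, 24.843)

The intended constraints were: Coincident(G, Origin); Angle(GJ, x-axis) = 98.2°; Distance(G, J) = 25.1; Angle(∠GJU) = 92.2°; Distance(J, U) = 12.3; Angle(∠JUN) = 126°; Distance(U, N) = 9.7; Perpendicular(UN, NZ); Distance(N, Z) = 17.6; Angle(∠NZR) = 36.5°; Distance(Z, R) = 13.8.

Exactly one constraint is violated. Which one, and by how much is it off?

Distance(Z, R) = 13.8 — off by 4.60.

G = (0.00, 0.00) ✓; GJ at 98.20° ✓; |GJ| = 25.10 ✓; ∠GJU = 92.20° ✓; |JU| = 12.30 ✓; ∠JUN = 126.0° ✓; |UN| = 9.700 ✓; ∠(UN, NZ) = 90.00° ✓; |NZ| = 17.60 ✓; ∠NZR = 36.50° ✓; |ZR| = 9.200 ✗.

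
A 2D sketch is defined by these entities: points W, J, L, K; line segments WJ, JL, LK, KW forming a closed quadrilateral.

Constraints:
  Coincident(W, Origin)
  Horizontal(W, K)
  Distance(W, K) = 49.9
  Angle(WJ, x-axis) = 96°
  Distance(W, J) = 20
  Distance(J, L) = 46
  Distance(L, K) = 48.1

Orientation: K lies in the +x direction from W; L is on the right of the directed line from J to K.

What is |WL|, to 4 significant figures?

26.31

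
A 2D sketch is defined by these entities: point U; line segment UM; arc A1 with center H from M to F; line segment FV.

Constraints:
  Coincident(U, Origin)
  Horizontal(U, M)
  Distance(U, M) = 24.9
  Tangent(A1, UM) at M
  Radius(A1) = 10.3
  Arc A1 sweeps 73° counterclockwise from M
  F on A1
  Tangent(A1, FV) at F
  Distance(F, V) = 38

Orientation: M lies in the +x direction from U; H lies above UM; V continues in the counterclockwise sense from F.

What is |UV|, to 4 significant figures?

63.30

U is at the origin; U and M share the same y with |UM| = 24.9 and M on the +x side, so M = (24.90, 0.000). Since A1 is tangent to UM there, HM ⟂ UM, so H = M + (0, 10.3) = (24.90, 10.30). On A1, M sits at bearing -90° from H; a 73° counterclockwise sweep puts F at bearing -17°, so F = H + 10.3·(cos -17°, sin -17°) = (34.75, 7.289). Tangency of A1 to FV means the radius HF is perpendicular to FV, so FV runs along (−sin -17°, cos -17°); with |FV| = 38.0, V = (45.86, 43.63). Then |UV| = |V − U| = 63.30.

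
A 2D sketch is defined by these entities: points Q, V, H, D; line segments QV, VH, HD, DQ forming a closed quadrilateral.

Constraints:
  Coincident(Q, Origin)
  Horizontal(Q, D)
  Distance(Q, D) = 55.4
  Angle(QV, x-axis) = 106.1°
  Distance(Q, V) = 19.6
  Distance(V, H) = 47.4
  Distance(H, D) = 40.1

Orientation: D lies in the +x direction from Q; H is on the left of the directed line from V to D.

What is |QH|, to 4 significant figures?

53.05

Q is at the origin; Q and D share the same y with |QD| = 55.4 and D in +x, so D = (55.4, 0). QV runs at 106.1° with |QV| = 19.6, so V = (-5.435, 18.83). H is determined by |VH| = 47.4 and |HD| = 40.1 together: it lies at the intersection of circle(V, 47.4) and circle(D, 40.1). With |VD| = 63.68, the foot of the radical line on VD is 36.86 from V and the perpendicular offset is √(47.4² − 36.86²) = 29.81. Taking the left-of-VD solution: H = (38.59, 36.40).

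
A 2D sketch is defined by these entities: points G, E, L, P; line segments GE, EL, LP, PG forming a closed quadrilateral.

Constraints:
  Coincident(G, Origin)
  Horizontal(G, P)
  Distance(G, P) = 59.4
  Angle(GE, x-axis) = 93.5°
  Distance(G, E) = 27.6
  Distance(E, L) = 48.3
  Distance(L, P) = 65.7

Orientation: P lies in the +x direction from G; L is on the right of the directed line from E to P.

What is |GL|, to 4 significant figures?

20.94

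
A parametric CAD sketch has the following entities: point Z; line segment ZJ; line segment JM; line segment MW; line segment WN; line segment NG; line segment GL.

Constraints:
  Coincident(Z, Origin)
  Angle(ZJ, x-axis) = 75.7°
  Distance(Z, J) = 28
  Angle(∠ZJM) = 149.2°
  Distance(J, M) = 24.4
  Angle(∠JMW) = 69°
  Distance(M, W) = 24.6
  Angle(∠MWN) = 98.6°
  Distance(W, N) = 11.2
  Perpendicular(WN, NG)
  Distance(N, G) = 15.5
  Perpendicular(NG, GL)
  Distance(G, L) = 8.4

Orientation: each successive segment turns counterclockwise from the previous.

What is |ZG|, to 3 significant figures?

33.2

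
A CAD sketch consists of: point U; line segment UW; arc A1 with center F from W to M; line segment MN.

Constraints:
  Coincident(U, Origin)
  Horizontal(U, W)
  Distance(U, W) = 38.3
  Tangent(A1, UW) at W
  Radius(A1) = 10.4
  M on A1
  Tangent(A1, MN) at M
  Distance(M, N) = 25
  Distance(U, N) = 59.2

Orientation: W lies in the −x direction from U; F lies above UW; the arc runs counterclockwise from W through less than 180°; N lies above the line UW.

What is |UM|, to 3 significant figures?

35.0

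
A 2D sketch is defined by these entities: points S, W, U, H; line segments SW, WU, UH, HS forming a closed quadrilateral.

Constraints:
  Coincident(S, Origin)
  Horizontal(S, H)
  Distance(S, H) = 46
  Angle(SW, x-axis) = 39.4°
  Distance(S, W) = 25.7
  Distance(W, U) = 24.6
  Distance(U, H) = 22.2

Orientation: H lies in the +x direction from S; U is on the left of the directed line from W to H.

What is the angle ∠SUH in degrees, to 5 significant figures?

68.984°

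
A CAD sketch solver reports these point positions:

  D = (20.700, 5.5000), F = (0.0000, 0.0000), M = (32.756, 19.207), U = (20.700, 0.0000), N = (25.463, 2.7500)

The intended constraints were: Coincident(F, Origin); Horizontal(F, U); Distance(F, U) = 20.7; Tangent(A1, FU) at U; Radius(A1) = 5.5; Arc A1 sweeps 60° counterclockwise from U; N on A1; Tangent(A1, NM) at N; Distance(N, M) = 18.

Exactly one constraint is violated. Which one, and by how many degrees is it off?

Tangent(A1, NM) at N — off by 6.10°.

F = (0.00, 0.00) ✓; F.y = 0.00, U.y = 0.00 ✓; |FU| = 20.70 ✓; ∠(DU, UF) = 90.00° ✓; |DU| = 5.500 ✓; bearing(D→N) − bearing(D→U) = 60.00° ✓; |DN| = 5.500 ✓; ∠(DN, NM) = 83.90° ✗; |NM| = 18.00 ✓.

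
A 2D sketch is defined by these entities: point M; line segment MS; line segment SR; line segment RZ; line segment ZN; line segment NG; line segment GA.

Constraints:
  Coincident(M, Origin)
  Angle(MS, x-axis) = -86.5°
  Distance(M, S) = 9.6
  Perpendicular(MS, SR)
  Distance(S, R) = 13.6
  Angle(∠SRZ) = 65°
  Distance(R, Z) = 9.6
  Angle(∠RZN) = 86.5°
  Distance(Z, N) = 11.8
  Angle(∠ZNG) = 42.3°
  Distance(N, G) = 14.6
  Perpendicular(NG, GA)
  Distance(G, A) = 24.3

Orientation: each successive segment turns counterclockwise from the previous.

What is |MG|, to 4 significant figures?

16.69

∠RZN = 86.5° gives ZN at -148.0° from the x-axis; with |ZN| = 11.8, N = (-0.4270, -6.568). ∠ZNG = 42.3° gives NG at -10.30° from the x-axis; with |NG| = 14.6, G = (13.94, -9.179). Then |MG| = |G − M| = 16.69.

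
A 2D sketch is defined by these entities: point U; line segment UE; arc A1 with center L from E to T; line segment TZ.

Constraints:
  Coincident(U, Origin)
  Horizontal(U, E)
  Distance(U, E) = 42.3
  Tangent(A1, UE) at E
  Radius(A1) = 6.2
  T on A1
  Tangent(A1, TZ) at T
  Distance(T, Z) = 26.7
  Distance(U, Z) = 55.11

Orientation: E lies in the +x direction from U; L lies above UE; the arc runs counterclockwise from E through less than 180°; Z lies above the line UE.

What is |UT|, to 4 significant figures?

48.95

U is at the origin; U and E share the same y with |UE| = 42.3 and E on the +x side, so E = (42.30, 0.000). A1 meets UE tangentially, so LE is at right angles to UE, so L = E + (0, 6.2) = (42.30, 6.200). Since LT ⟂ TZ (tangency), |LZ| = √(6.2² + 26.7²) = 27.41 regardless of where T sits on A1. So Z lies on both circle(U, 55.11) and circle(L, 27.41); the above-UE intersection is Z = (43.70, 33.57). T is the foot of the tangent from Z: T = (48.40, 7.292).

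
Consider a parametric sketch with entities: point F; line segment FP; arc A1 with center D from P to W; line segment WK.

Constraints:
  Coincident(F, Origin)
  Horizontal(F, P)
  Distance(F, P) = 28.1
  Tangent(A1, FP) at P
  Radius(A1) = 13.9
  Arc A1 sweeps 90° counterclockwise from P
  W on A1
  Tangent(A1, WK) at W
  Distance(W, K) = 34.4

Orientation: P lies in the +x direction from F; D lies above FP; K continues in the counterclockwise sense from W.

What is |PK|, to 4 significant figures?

50.26

F is at the origin; FP is horizontal with |FP| = 28.1 and P on the +x side, so P = (28.10, 0.000). Since A1 is tangent to FP there, DP ⟂ FP, so D = P + (0, 13.9) = (28.10, 13.90). On A1, P sits at bearing -90° from D; a 90° counterclockwise sweep puts W at bearing 0°, so W = D + 13.9·(cos 0°, sin 0°) = (42.00, 13.90). Since A1 is tangent to WK there, DW ⟂ WK, so WK runs along (−sin 0°, cos 0°); with |WK| = 34.4, K = (42.00, 48.30). Then |PK| = |K − P| = 50.26.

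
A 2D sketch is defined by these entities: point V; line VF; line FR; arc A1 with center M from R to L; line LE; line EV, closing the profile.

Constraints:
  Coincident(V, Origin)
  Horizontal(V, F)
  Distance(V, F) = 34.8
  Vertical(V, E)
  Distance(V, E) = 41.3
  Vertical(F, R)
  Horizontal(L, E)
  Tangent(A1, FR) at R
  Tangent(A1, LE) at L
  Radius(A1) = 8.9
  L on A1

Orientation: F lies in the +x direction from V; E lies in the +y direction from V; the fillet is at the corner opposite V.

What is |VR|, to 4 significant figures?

47.55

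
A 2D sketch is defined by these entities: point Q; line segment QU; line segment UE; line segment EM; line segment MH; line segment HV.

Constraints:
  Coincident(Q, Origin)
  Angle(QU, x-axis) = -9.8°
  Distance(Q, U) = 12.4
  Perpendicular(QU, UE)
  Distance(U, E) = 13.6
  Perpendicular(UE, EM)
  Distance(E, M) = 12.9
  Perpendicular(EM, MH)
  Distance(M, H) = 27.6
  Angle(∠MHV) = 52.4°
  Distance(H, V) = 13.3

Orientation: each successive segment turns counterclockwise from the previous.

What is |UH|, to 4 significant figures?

19.04

Q is at the origin; QU runs at -9.8° with length 12.4, so U = (12.22, -2.111). QU is perpendicular to UE, so UE runs at 80.20°; with |UE| = 13.6, E = (14.53, 11.29). UE ⟂ EM, so EM runs at 170.2°; with |EM| = 12.9, M = (1.822, 13.49). EM is perpendicular to MH, so MH runs at -99.80°; with |MH| = 27.6, H = (-2.876, -13.71). Then |UH| = |H − U| = 19.04.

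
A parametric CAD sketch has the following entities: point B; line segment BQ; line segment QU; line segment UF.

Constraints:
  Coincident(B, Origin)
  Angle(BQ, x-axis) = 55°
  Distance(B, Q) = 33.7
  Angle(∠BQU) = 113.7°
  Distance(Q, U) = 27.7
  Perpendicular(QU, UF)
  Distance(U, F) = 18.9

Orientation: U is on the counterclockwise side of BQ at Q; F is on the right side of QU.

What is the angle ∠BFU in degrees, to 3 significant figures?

39.7°

B is at the origin; BQ runs at 55.0° with length 33.7, so Q = 33.7·(cos 55.0°, sin 55.0°) = (19.3, 27.6). ∠BQU = 113.7°, so QU runs at 55.0° + (180° − 113.7°) = 121° from the x-axis; with |QU| = 27.7, U = Q + 27.7·(cos 121°, sin 121°) = (4.94, 51.3). The perpendicularity gives UF at right angles to QU; with |UF| = 18.9 on the right of QU, F = U + 18.9·(0.854, 0.520) = (21.1, 61.1). Then cos ∠BFU = FB·FU / (|FB||FU|), giving 39.7°.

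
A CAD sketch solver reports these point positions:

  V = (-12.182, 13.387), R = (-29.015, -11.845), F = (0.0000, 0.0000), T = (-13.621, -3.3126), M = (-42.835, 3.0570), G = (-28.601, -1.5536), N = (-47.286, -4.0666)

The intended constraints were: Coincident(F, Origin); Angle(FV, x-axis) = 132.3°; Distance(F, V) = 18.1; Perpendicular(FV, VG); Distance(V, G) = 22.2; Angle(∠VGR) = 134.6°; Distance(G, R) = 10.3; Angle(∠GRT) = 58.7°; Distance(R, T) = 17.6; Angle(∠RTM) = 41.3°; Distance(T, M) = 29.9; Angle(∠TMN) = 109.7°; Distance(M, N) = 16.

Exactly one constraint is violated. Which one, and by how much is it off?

Distance(M, N) = 16 — off by 7.60.

F = (0.00, 0.00) ✓; FV at 132.3° ✓; |FV| = 18.10 ✓; ∠(FV, VG) = 90.00° ✓; |VG| = 22.20 ✓; ∠VGR = 134.6° ✓; |GR| = 10.30 ✓; ∠GRT = 58.70° ✓; |RT| = 17.60 ✓; ∠RTM = 41.30° ✓; |TM| = 29.90 ✓; ∠TMN = 109.7° ✓; |MN| = 8.400 ✗.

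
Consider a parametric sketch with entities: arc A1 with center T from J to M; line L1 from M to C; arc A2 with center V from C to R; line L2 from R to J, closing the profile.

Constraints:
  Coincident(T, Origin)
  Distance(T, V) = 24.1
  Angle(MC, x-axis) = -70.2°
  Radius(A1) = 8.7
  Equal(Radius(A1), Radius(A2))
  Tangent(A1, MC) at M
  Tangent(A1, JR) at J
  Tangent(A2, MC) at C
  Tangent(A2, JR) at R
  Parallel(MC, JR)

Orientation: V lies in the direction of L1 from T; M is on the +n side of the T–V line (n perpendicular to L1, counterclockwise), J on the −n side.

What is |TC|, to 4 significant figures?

25.62

The slot axis is L1's direction at -70.2°, so u = (cos -70.2°, sin -70.2°) = (0.3387, -0.9409) and n = (−sin -70.2°, cos -70.2°) = (0.9409, 0.3387). T is at the origin and V lies 24.1 along u from T, so V = 24.1·u = (8.164, -22.68). Tangency of A1 to both parallel lines with radius 8.7 puts M and J at T ± 8.7·n: M = (8.186, 2.947), J = (-8.186, -2.947). Equal radii place C and R the same way about V: C = V + 8.7·n = (16.35, -19.73), R = V − 8.7·n = (-0.02208, -25.62). Then |TC| = |C − T| = 25.62.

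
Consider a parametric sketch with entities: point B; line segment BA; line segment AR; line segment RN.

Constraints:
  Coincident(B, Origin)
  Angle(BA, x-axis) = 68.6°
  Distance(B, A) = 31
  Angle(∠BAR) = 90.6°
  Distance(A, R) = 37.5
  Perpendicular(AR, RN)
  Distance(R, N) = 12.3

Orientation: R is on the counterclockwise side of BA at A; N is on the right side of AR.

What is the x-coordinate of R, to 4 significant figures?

-23.46

B is at the origin; BA runs at 68.6° with length 31.0, so A = 31.0·(cos 68.6°, sin 68.6°) = (11.31, 28.86). ∠BAR = 90.6°, so AR runs at 68.6° + (180° − 90.6°) = 158.0° from the x-axis; with |AR| = 37.5, R = A + 37.5·(cos 158.0°, sin 158.0°) = (-23.46, 42.91). So R.x = -23.46.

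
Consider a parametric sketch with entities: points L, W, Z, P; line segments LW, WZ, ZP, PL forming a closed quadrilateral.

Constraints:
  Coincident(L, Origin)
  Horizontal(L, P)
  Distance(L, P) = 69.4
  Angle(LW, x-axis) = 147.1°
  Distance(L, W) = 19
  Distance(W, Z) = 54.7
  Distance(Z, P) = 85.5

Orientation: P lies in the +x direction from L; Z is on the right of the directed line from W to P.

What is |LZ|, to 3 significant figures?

43.4

Checks: |WZ| = 54.70 ✓; |ZP| = 85.50 ✓.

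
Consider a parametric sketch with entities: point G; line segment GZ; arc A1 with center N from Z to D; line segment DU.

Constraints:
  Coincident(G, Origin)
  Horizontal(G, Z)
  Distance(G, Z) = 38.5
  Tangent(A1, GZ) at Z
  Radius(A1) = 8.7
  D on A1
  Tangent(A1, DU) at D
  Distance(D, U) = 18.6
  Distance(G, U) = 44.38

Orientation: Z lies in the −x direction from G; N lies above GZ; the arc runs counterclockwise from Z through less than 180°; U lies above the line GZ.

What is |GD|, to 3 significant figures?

31.8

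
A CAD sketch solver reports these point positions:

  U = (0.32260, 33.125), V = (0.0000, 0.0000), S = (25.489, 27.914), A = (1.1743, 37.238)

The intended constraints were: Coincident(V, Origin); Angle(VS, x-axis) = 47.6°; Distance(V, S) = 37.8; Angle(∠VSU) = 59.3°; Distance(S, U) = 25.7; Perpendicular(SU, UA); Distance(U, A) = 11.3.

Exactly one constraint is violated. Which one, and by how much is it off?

Distance(U, A) = 11.3 — off by 7.10.

V = (0.00, 0.00) ✓; VS at 47.60° ✓; |VS| = 37.80 ✓; ∠VSU = 59.30° ✓; |SU| = 25.70 ✓; ∠(SU, UA) = 90.00° ✓; |UA| = 4.200 ✗.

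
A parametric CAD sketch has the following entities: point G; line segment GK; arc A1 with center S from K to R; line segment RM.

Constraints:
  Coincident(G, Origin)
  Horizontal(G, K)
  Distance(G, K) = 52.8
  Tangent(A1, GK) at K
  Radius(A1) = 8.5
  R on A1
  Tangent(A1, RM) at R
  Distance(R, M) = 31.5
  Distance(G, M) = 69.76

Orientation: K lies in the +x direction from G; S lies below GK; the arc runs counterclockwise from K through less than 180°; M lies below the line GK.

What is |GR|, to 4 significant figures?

46.38

G is at the origin; GK is horizontal with |GK| = 52.8 and K on the +x side, so K = (52.80, 0.000). The tangent condition forces SK to be normal to GK, so S = K + (0, -8.5) = (52.80, -8.500). Since SR ⟂ RM (tangency), |SM| = √(8.5² + 31.5²) = 32.63 regardless of where R sits on A1. So M lies on both circle(G, 69.76) and circle(S, 32.63); the below-GK intersection is M = (56.50, -40.92). R is the foot of the tangent from M: R = (44.90, -11.63).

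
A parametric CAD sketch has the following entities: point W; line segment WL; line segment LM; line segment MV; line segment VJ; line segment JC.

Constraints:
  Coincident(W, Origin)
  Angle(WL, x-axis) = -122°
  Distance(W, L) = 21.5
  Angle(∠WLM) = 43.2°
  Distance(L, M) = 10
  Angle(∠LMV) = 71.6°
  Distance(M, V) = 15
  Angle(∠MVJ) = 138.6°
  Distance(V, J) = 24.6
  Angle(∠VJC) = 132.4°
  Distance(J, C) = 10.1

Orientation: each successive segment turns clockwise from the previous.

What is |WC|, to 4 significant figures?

42.25

∠MVJ = 138.6° gives VJ at -48.60° from the x-axis; with |VJ| = 24.6, J = (17.81, -28.76). ∠VJC = 132.4° gives JC at -96.20° from the x-axis; with |JC| = 10.1, C = (16.72, -38.80). Then |WC| = |C − W| = 42.25.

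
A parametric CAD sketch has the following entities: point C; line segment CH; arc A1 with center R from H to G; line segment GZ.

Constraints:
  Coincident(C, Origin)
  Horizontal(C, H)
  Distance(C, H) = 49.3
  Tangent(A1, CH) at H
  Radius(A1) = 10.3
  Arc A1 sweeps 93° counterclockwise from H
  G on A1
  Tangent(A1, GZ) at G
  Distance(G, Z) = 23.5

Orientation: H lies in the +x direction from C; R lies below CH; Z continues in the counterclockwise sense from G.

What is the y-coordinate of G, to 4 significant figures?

-10.84

C is at the origin; CH is horizontal with |CH| = 49.3 and H on the +x side, so H = (49.30, 0.000). Since A1 is tangent to CH there, RH ⟂ CH, so R = H + (0, -10.3) = (49.30, -10.30). On A1, H sits at bearing 90° from R; a 93° counterclockwise sweep puts G at bearing 183°, so G = R + 10.3·(cos 183°, sin 183°) = (39.01, -10.84). So G.y = -10.84.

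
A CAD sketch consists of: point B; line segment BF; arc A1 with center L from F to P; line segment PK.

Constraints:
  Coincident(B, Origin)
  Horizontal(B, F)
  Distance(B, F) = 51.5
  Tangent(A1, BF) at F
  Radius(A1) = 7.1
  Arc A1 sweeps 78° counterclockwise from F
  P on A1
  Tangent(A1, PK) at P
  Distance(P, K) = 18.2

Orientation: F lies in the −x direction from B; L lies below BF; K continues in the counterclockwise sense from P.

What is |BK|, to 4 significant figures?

66.49

B is at the origin; BF is horizontal with |BF| = 51.5 and F on the −x side, so F = (-51.50, 0.000). Since A1 is tangent to BF there, LF ⟂ BF, so L = F + (0, -7.1) = (-51.50, -7.100). On A1, F sits at bearing 90° from L; a 78° counterclockwise sweep puts P at bearing 168°, so P = L + 7.1·(cos 168°, sin 168°) = (-58.44, -5.624). Tangency of A1 to PK means the radius LP is perpendicular to PK, so PK runs along (−sin 168°, cos 168°); with |PK| = 18.2, K = (-62.23, -23.43). Then |BK| = |K − B| = 66.49.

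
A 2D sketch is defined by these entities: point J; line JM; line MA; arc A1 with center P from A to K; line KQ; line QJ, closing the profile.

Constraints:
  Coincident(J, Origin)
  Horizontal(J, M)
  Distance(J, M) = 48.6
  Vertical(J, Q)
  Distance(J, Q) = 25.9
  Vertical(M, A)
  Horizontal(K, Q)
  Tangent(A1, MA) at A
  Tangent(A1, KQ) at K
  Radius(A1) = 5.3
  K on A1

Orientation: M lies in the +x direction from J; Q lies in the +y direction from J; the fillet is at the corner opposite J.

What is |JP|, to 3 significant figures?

48.0

JQ is vertical with |JQ| = 25.9 and Q on the +y side, so Q = (0.00, 25.9). The virtual corner opposite J is at (48.6, 25.9). Tangency of A1 to MA means the radius PA is perpendicular to MA and since A1 is tangent to KQ there, PK ⟂ KQ, with radius 5.3, so the center P sits 5.3 in from both sides at P = (43.3, 20.6). Then |JP| = |P − J| = 48.0.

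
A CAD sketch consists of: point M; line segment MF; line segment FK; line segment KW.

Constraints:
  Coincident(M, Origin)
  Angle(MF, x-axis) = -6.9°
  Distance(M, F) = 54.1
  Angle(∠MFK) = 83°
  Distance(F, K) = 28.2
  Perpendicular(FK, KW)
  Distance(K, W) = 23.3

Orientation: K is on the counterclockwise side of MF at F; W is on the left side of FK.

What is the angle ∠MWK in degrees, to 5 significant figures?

144.59°

M is at the origin; MF runs at -6.9° with length 54.1, so F = 54.1·(cos -6.9°, sin -6.9°) = (53.708, -6.4994). ∠MFK = 83.0°, so FK runs at -6.9° + (180° − 83.0°) = 90.100° from the x-axis; with |FK| = 28.2, K = F + 28.2·(cos 90.100°, sin 90.100°) = (53.659, 21.701). The perpendicularity gives KW at right angles to FK; with |KW| = 23.3 on the left of FK, W = K + 23.3·(-1.0000, -0.0017453) = (30.359, 21.660). Then cos ∠MWK = WM·WK / (|WM||WK|), giving 144.59°.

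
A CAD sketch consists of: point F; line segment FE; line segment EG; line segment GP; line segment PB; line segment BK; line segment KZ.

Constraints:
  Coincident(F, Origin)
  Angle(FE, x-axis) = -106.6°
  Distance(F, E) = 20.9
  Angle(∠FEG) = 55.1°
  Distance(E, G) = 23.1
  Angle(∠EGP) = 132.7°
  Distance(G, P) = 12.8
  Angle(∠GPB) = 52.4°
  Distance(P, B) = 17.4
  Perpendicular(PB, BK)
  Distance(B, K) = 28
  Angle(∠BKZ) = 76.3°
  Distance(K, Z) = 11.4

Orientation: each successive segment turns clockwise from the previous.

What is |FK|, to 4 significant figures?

34.08

F is at the origin; FE runs at -106.6° with length 20.9, so E = (-5.971, -20.03). ∠FEG = 55.1° gives EG at 128.5° from the x-axis; with |EG| = 23.1, G = (-20.35, -1.951). ∠EGP = 132.7° gives GP at 81.20° from the x-axis; with |GP| = 12.8, P = (-18.39, 10.70). ∠GPB = 52.4° gives PB at -46.40° from the x-axis; with |PB| = 17.4, B = (-6.393, -1.902). PB is perpendicular to BK, so BK runs at -136.4°; with |BK| = 28.0, K = (-26.67, -21.21). Then |FK| = |K − F| = 34.08.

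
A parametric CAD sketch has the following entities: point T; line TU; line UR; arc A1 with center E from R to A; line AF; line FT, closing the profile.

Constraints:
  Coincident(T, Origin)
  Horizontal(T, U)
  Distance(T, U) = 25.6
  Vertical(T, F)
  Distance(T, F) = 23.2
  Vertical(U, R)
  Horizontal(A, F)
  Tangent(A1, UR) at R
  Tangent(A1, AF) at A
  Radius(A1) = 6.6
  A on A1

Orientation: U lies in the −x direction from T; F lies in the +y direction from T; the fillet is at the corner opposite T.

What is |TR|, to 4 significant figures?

30.51

T is at the origin; TU is horizontal with |TU| = 25.6 and U on the −x side, so U = (-25.60, 0.000). TF is vertical with |TF| = 23.2 and F on the +y side, so F = (0.000, 23.20). The virtual corner opposite T is at (-25.60, 23.20). Tangency of A1 to UR means the radius ER is perpendicular to UR and A1 meets AF tangentially, so EA is at right angles to AF, with radius 6.6, so the center E sits 6.6 in from both sides at E = (-19.00, 16.60). That places the tangent points at R = (-25.60, 16.60) on UR and A = (-19.00, 23.20) on AF. Then |TR| = |R − T| = 30.51.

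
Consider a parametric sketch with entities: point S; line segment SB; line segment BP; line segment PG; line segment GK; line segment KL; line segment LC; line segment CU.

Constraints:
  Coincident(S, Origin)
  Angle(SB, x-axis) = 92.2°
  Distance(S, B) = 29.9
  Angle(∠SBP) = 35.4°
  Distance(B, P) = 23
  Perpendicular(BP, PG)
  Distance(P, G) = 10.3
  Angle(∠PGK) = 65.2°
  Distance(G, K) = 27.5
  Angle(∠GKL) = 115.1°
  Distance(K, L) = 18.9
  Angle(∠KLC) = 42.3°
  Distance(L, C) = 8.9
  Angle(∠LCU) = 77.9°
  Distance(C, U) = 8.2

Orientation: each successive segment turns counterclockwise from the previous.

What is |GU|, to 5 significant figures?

32.716

S is at the origin; SB runs at 92.2° with length 29.9, so B = (-1.1478, 29.878). ∠SBP = 35.4° gives BP at -123.20° from the x-axis; with |BP| = 23.0, P = (-13.742, 10.632). BP ⟂ PG, so PG runs at -33.200°; with |PG| = 10.3, G = (-5.1231, 4.9925). ∠PGK = 65.2° gives GK at 81.600° from the x-axis; with |GK| = 27.5, K = (-1.1058, 32.197). ∠GKL = 115.1° gives KL at 146.50° from the x-axis; with |KL| = 18.9, L = (-16.866, 42.629). ∠KLC = 42.3° gives LC at -75.800° from the x-axis; with |LC| = 8.9, C = (-14.683, 34.001). ∠LCU = 77.9° gives CU at 26.300° from the x-axis; with |CU| = 8.2, U = (-7.3318, 37.634). Then |GU| = |U − G| = 32.716.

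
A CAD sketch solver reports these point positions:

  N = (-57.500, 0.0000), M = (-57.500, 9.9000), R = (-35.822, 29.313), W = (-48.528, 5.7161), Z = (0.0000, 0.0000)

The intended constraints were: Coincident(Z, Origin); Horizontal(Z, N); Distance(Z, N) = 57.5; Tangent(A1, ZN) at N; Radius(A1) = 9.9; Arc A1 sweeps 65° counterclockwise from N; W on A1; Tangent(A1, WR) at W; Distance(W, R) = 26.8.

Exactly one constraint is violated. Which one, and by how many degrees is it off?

Tangent(A1, WR) at W — off by 3.30°.

Z = (0.00, 0.00) ✓; Z.y = 0.00, N.y = 0.00 ✓; |ZN| = 57.50 ✓; ∠(MN, NZ) = 90.00° ✓; |MN| = 9.900 ✓; bearing(M→W) − bearing(M→N) = 65.00° ✓; |MW| = 9.900 ✓; ∠(MW, WR) = 93.30° ✗; |WR| = 26.80 ✓.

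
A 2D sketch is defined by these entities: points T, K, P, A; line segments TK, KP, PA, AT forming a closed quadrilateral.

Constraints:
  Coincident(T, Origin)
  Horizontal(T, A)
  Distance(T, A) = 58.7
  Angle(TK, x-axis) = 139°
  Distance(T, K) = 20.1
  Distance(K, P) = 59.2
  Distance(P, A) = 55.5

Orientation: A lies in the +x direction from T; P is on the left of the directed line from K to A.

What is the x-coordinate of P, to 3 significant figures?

32.2

Checks: |KP| = 59.20 ✓; |PA| = 55.50 ✓.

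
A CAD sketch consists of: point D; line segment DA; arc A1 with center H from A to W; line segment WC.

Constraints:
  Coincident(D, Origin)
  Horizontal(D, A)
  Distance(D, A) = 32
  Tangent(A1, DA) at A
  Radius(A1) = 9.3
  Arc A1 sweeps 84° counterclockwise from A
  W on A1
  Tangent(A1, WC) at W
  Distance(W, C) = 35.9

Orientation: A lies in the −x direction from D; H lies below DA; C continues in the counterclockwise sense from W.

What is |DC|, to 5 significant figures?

62.959

On A1, A sits at bearing 90° from H; an 84° counterclockwise sweep puts W at bearing 174°, so W = H + 9.3·(cos 174°, sin 174°) = (-41.249, -8.3279). The tangent condition forces HW to be normal to WC, so WC runs along (−sin 174°, cos 174°); with |WC| = 35.9, C = (-45.002, -44.031). Then |DC| = |C − D| = 62.959.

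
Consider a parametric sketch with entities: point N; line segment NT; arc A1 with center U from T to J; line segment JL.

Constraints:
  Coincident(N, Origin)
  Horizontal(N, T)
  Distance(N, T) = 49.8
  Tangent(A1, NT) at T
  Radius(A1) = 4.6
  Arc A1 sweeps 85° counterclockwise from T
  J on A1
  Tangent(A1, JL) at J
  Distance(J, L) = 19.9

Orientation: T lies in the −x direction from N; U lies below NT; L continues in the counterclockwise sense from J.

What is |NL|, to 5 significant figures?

61.043

N is at the origin; NT is horizontal with |NT| = 49.8 and T on the −x side, so T = (-49.800, 0.0000). A1 meets NT tangentially, so UT is at right angles to NT, so U = T + (0, -4.6) = (-49.800, -4.6000). On A1, T sits at bearing 90° from U; an 85° counterclockwise sweep puts J at bearing 175°, so J = U + 4.6·(cos 175°, sin 175°) = (-54.382, -4.1991). Since A1 is tangent to JL there, UJ ⟂ JL, so JL runs along (−sin 175°, cos 175°); with |JL| = 19.9, L = (-56.117, -24.023). Then |NL| = |L − N| = 61.043.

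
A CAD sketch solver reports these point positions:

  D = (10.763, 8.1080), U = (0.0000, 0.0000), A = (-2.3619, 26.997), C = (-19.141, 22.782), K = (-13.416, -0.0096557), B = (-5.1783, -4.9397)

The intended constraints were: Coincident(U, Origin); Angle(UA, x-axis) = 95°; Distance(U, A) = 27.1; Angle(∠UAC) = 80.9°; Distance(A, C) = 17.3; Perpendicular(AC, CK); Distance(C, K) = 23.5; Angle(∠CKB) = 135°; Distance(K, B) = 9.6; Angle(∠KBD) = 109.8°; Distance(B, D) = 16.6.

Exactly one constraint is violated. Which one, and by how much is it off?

Distance(B, D) = 16.6 — off by 4.00.

U = (0.00, 0.00) ✓; UA at 95.00° ✓; |UA| = 27.10 ✓; ∠UAC = 80.90° ✓; |AC| = 17.30 ✓; ∠(AC, CK) = 90.00° ✓; |CK| = 23.50 ✓; ∠CKB = 135.0° ✓; |KB| = 9.600 ✓; ∠KBD = 109.8° ✓; |BD| = 20.60 ✗.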